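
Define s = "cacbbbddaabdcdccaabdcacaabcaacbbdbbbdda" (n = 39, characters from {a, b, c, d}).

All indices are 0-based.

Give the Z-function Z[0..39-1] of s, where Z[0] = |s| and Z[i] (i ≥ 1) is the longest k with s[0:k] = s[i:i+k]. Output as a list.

Z[0]=39
i=1: outside box; Z[1]=0
i=2: outside box; Z[2]=1 extend→box=[2,3)
i=3: outside box; Z[3]=0
i=4: outside box; Z[4]=0
i=5: outside box; Z[5]=0
i=6: outside box; Z[6]=0
i=7: outside box; Z[7]=0
i=8: outside box; Z[8]=0
i=9: outside box; Z[9]=0
i=10: outside box; Z[10]=0
i=11: outside box; Z[11]=0
i=12: outside box; Z[12]=1 extend→box=[12,13)
i=13: outside box; Z[13]=0
i=14: outside box; Z[14]=1 extend→box=[14,15)
i=15: outside box; Z[15]=2 extend→box=[15,17)
i=16: min(r-i=1, Z[1]=0)=0; Z[16]=0
i=17: outside box; Z[17]=0
i=18: outside box; Z[18]=0
i=19: outside box; Z[19]=0
i=20: outside box; Z[20]=3 extend→box=[20,23)
i=21: min(r-i=2, Z[1]=0)=0; Z[21]=0
i=22: min(r-i=1, Z[2]=1)=1; Z[22]=2 extend→box=[22,24)
i=23: min(r-i=1, Z[1]=0)=0; Z[23]=0
i=24: outside box; Z[24]=0
i=25: outside box; Z[25]=0
i=26: outside box; Z[26]=2 extend→box=[26,28)
i=27: min(r-i=1, Z[1]=0)=0; Z[27]=0
i=28: outside box; Z[28]=0
i=29: outside box; Z[29]=1 extend→box=[29,30)
i=30: outside box; Z[30]=0
i=31: outside box; Z[31]=0
i=32: outside box; Z[32]=0
i=33: outside box; Z[33]=0
i=34: outside box; Z[34]=0
i=35: outside box; Z[35]=0
i=36: outside box; Z[36]=0
i=37: outside box; Z[37]=0
i=38: outside box; Z[38]=0

[39, 0, 1, 0, 0, 0, 0, 0, 0, 0, 0, 0, 1, 0, 1, 2, 0, 0, 0, 0, 3, 0, 2, 0, 0, 0, 2, 0, 0, 1, 0, 0, 0, 0, 0, 0, 0, 0, 0]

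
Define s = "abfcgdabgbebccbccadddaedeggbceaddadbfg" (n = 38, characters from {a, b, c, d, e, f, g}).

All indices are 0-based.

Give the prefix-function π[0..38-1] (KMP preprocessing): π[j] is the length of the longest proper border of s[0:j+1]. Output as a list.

[0, 0, 0, 0, 0, 0, 1, 2, 0, 0, 0, 0, 0, 0, 0, 0, 0, 1, 0, 0, 0, 1, 0, 0, 0, 0, 0, 0, 0, 0, 1, 0, 0, 1, 0, 0, 0, 0]

π[0] = 0
j=1 s[j]='b': π[1]=0 (border '')
j=2 s[j]='f': π[2]=0 (border '')
j=3 s[j]='c': π[3]=0 (border '')
j=4 s[j]='g': π[4]=0 (border '')
j=5 s[j]='d': π[5]=0 (border '')
j=6 s[j]='a': π[6]=1 (border 'a')
j=7 s[j]='b': π[7]=2 (border 'ab')
j=8 s[j]='g': k: 2→0; π[8]=0 (border '')
j=9 s[j]='b': π[9]=0 (border '')
j=10 s[j]='e': π[10]=0 (border '')
j=11 s[j]='b': π[11]=0 (border '')
j=12 s[j]='c': π[12]=0 (border '')
j=13 s[j]='c': π[13]=0 (border '')
j=14 s[j]='b': π[14]=0 (border '')
j=15 s[j]='c': π[15]=0 (border '')
j=16 s[j]='c': π[16]=0 (border '')
j=17 s[j]='a': π[17]=1 (border 'a')
j=18 s[j]='d': k: 1→0; π[18]=0 (border '')
j=19 s[j]='d': π[19]=0 (border '')
j=20 s[j]='d': π[20]=0 (border '')
j=21 s[j]='a': π[21]=1 (border 'a')
j=22 s[j]='e': k: 1→0; π[22]=0 (border '')
j=23 s[j]='d': π[23]=0 (border '')
j=24 s[j]='e': π[24]=0 (border '')
j=25 s[j]='g': π[25]=0 (border '')
j=26 s[j]='g': π[26]=0 (border '')
j=27 s[j]='b': π[27]=0 (border '')
j=28 s[j]='c': π[28]=0 (border '')
j=29 s[j]='e': π[29]=0 (border '')
j=30 s[j]='a': π[30]=1 (border 'a')
j=31 s[j]='d': k: 1→0; π[31]=0 (border '')
j=32 s[j]='d': π[32]=0 (border '')
j=33 s[j]='a': π[33]=1 (border 'a')
j=34 s[j]='d': k: 1→0; π[34]=0 (border '')
j=35 s[j]='b': π[35]=0 (border '')
j=36 s[j]='f': π[36]=0 (border '')
j=37 s[j]='g': π[37]=0 (border '')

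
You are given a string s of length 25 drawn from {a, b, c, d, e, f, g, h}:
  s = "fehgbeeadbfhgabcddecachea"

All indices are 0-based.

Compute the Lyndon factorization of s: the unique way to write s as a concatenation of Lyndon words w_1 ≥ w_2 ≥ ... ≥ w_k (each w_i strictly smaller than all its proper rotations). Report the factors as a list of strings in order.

["f", "ehg", "bee", "adbfhg", "abcddecache", "a"]

emit factor 1: 'f' (i=0, period=1)
emit factor 2: 'ehg' (i=1, period=3)
emit factor 3: 'bee' (i=4, period=3)
emit factor 4: 'adbfhg' (i=7, period=6)
emit factor 5: 'abcddecache' (i=13, period=11)
emit factor 6: 'a' (i=24, period=1)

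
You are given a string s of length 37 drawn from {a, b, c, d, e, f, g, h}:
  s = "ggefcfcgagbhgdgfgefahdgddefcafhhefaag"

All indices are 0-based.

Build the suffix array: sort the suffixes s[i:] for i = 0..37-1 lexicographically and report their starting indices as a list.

[34, 28, 35, 8, 19, 10, 27, 4, 6, 23, 24, 21, 13, 32, 17, 25, 2, 33, 18, 26, 3, 5, 15, 29, 36, 7, 9, 22, 12, 16, 1, 14, 0, 20, 31, 11, 30]

rank | idx | suffix
   0 |  34 | aag
   1 |  28 | afhhefaag
   2 |  35 | ag
   3 |   8 | agbhgdgfgefahdgddefcafhhefaag
   4 |  19 | ahdgddefcafhhefaag
   5 |  10 | bhgdgfgefahdgddefcafhhefaag
   6 |  27 | cafhhefaag
   7 |   4 | cfcgagbhgdgfgefahdgddefcafhhefaag
   8 |   6 | cgagbhgdgfgefahdgddefcafhhefaag
   9 |  23 | ddefcafhhefaag
  10 |  24 | defcafhhefaag
  11 |  21 | dgddefcafhhefaag
  12 |  13 | dgfgefahdgddefcafhhefaag
  13 |  32 | efaag
  14 |  17 | efahdgddefcafhhefaag
  15 |  25 | efcafhhefaag
  16 |   2 | efcfcgagbhgdgfgefahdgddefcafhhefaag
  17 |  33 | faag
  18 |  18 | fahdgddefcafhhefaag
  19 |  26 | fcafhhefaag
  20 |   3 | fcfcgagbhgdgfgefahdgddefcafhhefaag
  21 |   5 | fcgagbhgdgfgefahdgddefcafhhefaag
  22 |  15 | fgefahdgddefcafhhefaag
  23 |  29 | fhhefaag
  24 |  36 | g
  25 |   7 | gagbhgdgfgefahdgddefcafhhefaag
  26 |   9 | gbhgdgfgefahdgddefcafhhefaag
  27 |  22 | gddefcafhhefaag
  28 |  12 | gdgfgefahdgddefcafhhefaag
  29 |  16 | gefahdgddefcafhhefaag
  30 |   1 | gefcfcgagbhgdgfgefahdgddefcafhhefaag
  31 |  14 | gfgefahdgddefcafhhefaag
  32 |   0 | ggefcfcgagbhgdgfgefahdgddefcafhhefaag
  33 |  20 | hdgddefcafhhefaag
  34 |  31 | hefaag
  35 |  11 | hgdgfgefahdgddefcafhhefaag
  36 |  30 | hhefaag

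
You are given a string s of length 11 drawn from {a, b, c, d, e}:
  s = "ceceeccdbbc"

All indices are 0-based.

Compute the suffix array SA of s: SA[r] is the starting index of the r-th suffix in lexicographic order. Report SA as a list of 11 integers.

rank | idx | suffix
   0 |   8 | bbc
   1 |   9 | bc
   2 |  10 | c
   3 |   5 | ccdbbc
   4 |   6 | cdbbc
   5 |   0 | ceceeccdbbc
   6 |   2 | ceeccdbbc
   7 |   7 | dbbc
   8 |   4 | eccdbbc
   9 |   1 | eceeccdbbc
  10 |   3 | eeccdbbc

[8, 9, 10, 5, 6, 0, 2, 7, 4, 1, 3]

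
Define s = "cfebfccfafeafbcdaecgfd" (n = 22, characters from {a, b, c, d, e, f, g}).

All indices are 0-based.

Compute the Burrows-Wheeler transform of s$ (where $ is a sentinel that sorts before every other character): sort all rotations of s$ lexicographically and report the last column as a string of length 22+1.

ddeffefbc$efcffacabgacc

rank  rotation                 last
    0  $cfebfccfafeafbcdaecgfd  d
    1  aecgfd$cfebfccfafeafbcd  d
    2  afbcdaecgfd$cfebfccfafe  e
    3  afeafbcdaecgfd$cfebfccf  f
    4  bcdaecgfd$cfebfccfafeaf  f
    5  bfccfafeafbcdaecgfd$cfe  e
    6  ccfafeafbcdaecgfd$cfebf  f
    7  cdaecgfd$cfebfccfafeafb  b
    8  cfafeafbcdaecgfd$cfebfc  c
    9  cfebfccfafeafbcdaecgfd$  $
   10  cgfd$cfebfccfafeafbcdae  e
   11  d$cfebfccfafeafbcdaecgf  f
   12  daecgfd$cfebfccfafeafbc  c
   13  eafbcdaecgfd$cfebfccfaf  f
   14  ebfccfafeafbcdaecgfd$cf  f
   15  ecgfd$cfebfccfafeafbcda  a
   16  fafeafbcdaecgfd$cfebfcc  c
   17  fbcdaecgfd$cfebfccfafea  a
   18  fccfafeafbcdaecgfd$cfeb  b
   19  fd$cfebfccfafeafbcdaecg  g
   20  feafbcdaecgfd$cfebfccfa  a
   21  febfccfafeafbcdaecgfd$c  c
   22  gfd$cfebfccfafeafbcdaec  c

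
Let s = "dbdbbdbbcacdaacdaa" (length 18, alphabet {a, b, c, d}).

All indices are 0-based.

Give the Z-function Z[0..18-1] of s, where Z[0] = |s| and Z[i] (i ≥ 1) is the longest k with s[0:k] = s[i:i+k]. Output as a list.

Z[0]=18
i=1: i≥r, start 0; Z[1]=0
i=2: i≥r, start 0; Z[2]=2 grow→box=[2,4)
i=3: min(r-i=1, Z[1]=0)=0; Z[3]=0
i=4: i≥r, start 0; Z[4]=0
i=5: i≥r, start 0; Z[5]=2 grow→box=[5,7)
i=6: min(r-i=1, Z[1]=0)=0; Z[6]=0
i=7: i≥r, start 0; Z[7]=0
i=8: i≥r, start 0; Z[8]=0
i=9: i≥r, start 0; Z[9]=0
i=10: i≥r, start 0; Z[10]=0
i=11: i≥r, start 0; Z[11]=1 grow→box=[11,12)
i=12: i≥r, start 0; Z[12]=0
i=13: i≥r, start 0; Z[13]=0
i=14: i≥r, start 0; Z[14]=0
i=15: i≥r, start 0; Z[15]=1 grow→box=[15,16)
i=16: i≥r, start 0; Z[16]=0
i=17: i≥r, start 0; Z[17]=0

[18, 0, 2, 0, 0, 2, 0, 0, 0, 0, 0, 1, 0, 0, 0, 1, 0, 0]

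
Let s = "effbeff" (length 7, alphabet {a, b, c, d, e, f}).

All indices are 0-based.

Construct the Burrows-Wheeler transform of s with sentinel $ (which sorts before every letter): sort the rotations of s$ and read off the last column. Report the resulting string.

ffb$ffee

rank  rotation  last
    0  $effbeff  f
    1  beff$eff  f
    2  eff$effb  b
    3  effbeff$  $
    4  f$effbef  f
    5  fbeff$ef  f
    6  ff$effbe  e
    7  ffbeff$e  e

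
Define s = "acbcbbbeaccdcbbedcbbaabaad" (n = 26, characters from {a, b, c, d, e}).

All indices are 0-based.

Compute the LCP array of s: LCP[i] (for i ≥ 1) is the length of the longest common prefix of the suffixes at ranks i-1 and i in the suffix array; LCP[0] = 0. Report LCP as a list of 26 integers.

[0, 2, 1, 1, 2, 1, 0, 3, 1, 2, 2, 3, 1, 1, 2, 0, 3, 3, 2, 1, 1, 0, 1, 4, 0, 1]

sorted suffixes:
  #0 SA[0]=20  'aabaad'
  #1 SA[1]=23  'aad'
  #2 SA[2]=21  'abaad'
  #3 SA[3]=0  'acbcbbbeaccdcbbedcbbaabaad'
  #4 SA[4]=8  'accdcbbedcbbaabaad'
  #5 SA[5]=24  'ad'
  #6 SA[6]=19  'baabaad'
  #7 SA[7]=22  'baad'
  #8 SA[8]=18  'bbaabaad'
  #9 SA[9]=4  'bbbeaccdcbbedcbbaabaad'
  #10 SA[10]=5  'bbeaccdcbbedcbbaabaad'
  #11 SA[11]=13  'bbedcbbaabaad'
  #12 SA[12]=2  'bcbbbeaccdcbbedcbbaabaad'
  #13 SA[13]=6  'beaccdcbbedcbbaabaad'
  #14 SA[14]=14  'bedcbbaabaad'
  #15 SA[15]=17  'cbbaabaad'
  #16 SA[16]=3  'cbbbeaccdcbbedcbbaabaad'
  #17 SA[17]=12  'cbbedcbbaabaad'
  #18 SA[18]=1  'cbcbbbeaccdcbbedcbbaabaad'
  #19 SA[19]=9  'ccdcbbedcbbaabaad'
  #20 SA[20]=10  'cdcbbedcbbaabaad'
  #21 SA[21]=25  'd'
  #22 SA[22]=16  'dcbbaabaad'
  #23 SA[23]=11  'dcbbedcbbaabaad'
  #24 SA[24]=7  'eaccdcbbedcbbaabaad'
  #25 SA[25]=15  'edcbbaabaad'

SA = [20, 23, 21, 0, 8, 24, 19, 22, 18, 4, 5, 13, 2, 6, 14, 17, 3, 12, 1, 9, 10, 25, 16, 11, 7, 15]
rank  pair      lcp
   1  s[20:],s[23:]  2  'aa'
   2  s[23:],s[21:]  1  'a'
   3  s[21:],s[0:]  1  'a'
   4  s[0:],s[8:]  2  'ac'
   5  s[8:],s[24:]  1  'a'
   6  s[24:],s[19:]  0  ''
   7  s[19:],s[22:]  3  'baa'
   8  s[22:],s[18:]  1  'b'
   9  s[18:],s[4:]  2  'bb'
  10  s[4:],s[5:]  2  'bb'
  11  s[5:],s[13:]  3  'bbe'
  12  s[13:],s[2:]  1  'b'
  13  s[2:],s[6:]  1  'b'
  14  s[6:],s[14:]  2  'be'
  15  s[14:],s[17:]  0  ''
  16  s[17:],s[3:]  3  'cbb'
  17  s[3:],s[12:]  3  'cbb'
  18  s[12:],s[1:]  2  'cb'
  19  s[1:],s[9:]  1  'c'
  20  s[9:],s[10:]  1  'c'
  21  s[10:],s[25:]  0  ''
  22  s[25:],s[16:]  1  'd'
  23  s[16:],s[11:]  4  'dcbb'
  24  s[11:],s[7:]  0  ''
  25  s[7:],s[15:]  1  'e'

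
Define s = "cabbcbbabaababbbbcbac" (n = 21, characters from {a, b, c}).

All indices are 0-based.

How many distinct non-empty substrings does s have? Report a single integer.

194

rank→(start, suffix):
  0 → (9, 'aababbbbcbac')
  1 → (7, 'abaababbbbcbac')
  2 → (10, 'ababbbbcbac')
  3 → (12, 'abbbbcbac')
  4 → (1, 'abbcbbabaababbbbcbac')
  5 → (19, 'ac')
  6 → (8, 'baababbbbcbac')
  7 → (6, 'babaababbbbcbac')
  8 → (11, 'babbbbcbac')
  9 → (18, 'bac')
  10 → (5, 'bbabaababbbbcbac')
  11 → (13, 'bbbbcbac')
  12 → (14, 'bbbcbac')
  13 → (15, 'bbcbac')
  14 → (2, 'bbcbbabaababbbbcbac')
  15 → (16, 'bcbac')
  16 → (3, 'bcbbabaababbbbcbac')
  17 → (20, 'c')
  18 → (0, 'cabbcbbabaababbbbcbac')
  19 → (17, 'cbac')
  20 → (4, 'cbbabaababbbbcbac')

SA = [9, 7, 10, 12, 1, 19, 8, 6, 11, 18, 5, 13, 14, 15, 2, 16, 3, 20, 0, 17, 4]
i: (SA[i-1],SA[i]) lcp shared
  1: (9,7) 1 'a'
  2: (7,10) 3 'aba'
  3: (10,12) 2 'ab'
  4: (12,1) 3 'abb'
  5: (1,19) 1 'a'
  6: (19,8) 0 ''
  7: (8,6) 2 'ba'
  8: (6,11) 3 'bab'
  9: (11,18) 2 'ba'
  10: (18,5) 1 'b'
  11: (5,13) 2 'bb'
  12: (13,14) 3 'bbb'
  13: (14,15) 2 'bb'
  14: (15,2) 4 'bbcb'
  15: (2,16) 1 'b'
  16: (16,3) 3 'bcb'
  17: (3,20) 0 ''
  18: (20,0) 1 'c'
  19: (0,17) 1 'c'
  20: (17,4) 2 'cb'

n(n+1)/2 = 21·22/2 = 231
Σ LCP = 0 + 1 + 3 + 2 + 3 + 1 + 0 + 2 + 3 + 2 + 1 + 2 + 3 + 2 + 4 + 1 + 3 + 0 + 1 + 1 + 2 = 37
distinct = 231 − 37 = 194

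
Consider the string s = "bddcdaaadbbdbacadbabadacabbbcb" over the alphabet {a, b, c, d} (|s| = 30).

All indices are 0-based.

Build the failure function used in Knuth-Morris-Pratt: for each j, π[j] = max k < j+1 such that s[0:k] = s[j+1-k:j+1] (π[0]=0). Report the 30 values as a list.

[0, 0, 0, 0, 0, 0, 0, 0, 0, 1, 1, 2, 1, 0, 0, 0, 0, 1, 0, 1, 0, 0, 0, 0, 0, 1, 1, 1, 0, 1]

π[0] = 0
j=1 s[j]='d': π[1]=0 (border '')
j=2 s[j]='d': π[2]=0 (border '')
j=3 s[j]='c': π[3]=0 (border '')
j=4 s[j]='d': π[4]=0 (border '')
j=5 s[j]='a': π[5]=0 (border '')
j=6 s[j]='a': π[6]=0 (border '')
j=7 s[j]='a': π[7]=0 (border '')
j=8 s[j]='d': π[8]=0 (border '')
j=9 s[j]='b': π[9]=1 (border 'b')
j=10 s[j]='b': k: 1→0; π[10]=1 (border 'b')
j=11 s[j]='d': π[11]=2 (border 'bd')
j=12 s[j]='b': k: 2→0; π[12]=1 (border 'b')
j=13 s[j]='a': k: 1→0; π[13]=0 (border '')
j=14 s[j]='c': π[14]=0 (border '')
j=15 s[j]='a': π[15]=0 (border '')
j=16 s[j]='d': π[16]=0 (border '')
j=17 s[j]='b': π[17]=1 (border 'b')
j=18 s[j]='a': k: 1→0; π[18]=0 (border '')
j=19 s[j]='b': π[19]=1 (border 'b')
j=20 s[j]='a': k: 1→0; π[20]=0 (border '')
j=21 s[j]='d': π[21]=0 (border '')
j=22 s[j]='a': π[22]=0 (border '')
j=23 s[j]='c': π[23]=0 (border '')
j=24 s[j]='a': π[24]=0 (border '')
j=25 s[j]='b': π[25]=1 (border 'b')
j=26 s[j]='b': k: 1→0; π[26]=1 (border 'b')
j=27 s[j]='b': k: 1→0; π[27]=1 (border 'b')
j=28 s[j]='c': k: 1→0; π[28]=0 (border '')
j=29 s[j]='b': π[29]=1 (border 'b')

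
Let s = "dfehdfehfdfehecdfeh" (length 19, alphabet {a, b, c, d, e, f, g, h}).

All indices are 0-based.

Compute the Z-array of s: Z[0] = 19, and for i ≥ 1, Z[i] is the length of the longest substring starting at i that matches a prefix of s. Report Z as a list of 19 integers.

Z[0]=19
i=1: fresh scan; Z[1]=0
i=2: fresh scan; Z[2]=0
i=3: fresh scan; Z[3]=0
i=4: fresh scan; Z[4]=4 grow→box=[4,8)
i=5: min(r-i=3, Z[1]=0)=0; Z[5]=0
i=6: min(r-i=2, Z[2]=0)=0; Z[6]=0
i=7: min(r-i=1, Z[3]=0)=0; Z[7]=0
i=8: fresh scan; Z[8]=0
i=9: fresh scan; Z[9]=4 grow→box=[9,13)
i=10: min(r-i=3, Z[1]=0)=0; Z[10]=0
i=11: min(r-i=2, Z[2]=0)=0; Z[11]=0
i=12: min(r-i=1, Z[3]=0)=0; Z[12]=0
i=13: fresh scan; Z[13]=0
i=14: fresh scan; Z[14]=0
i=15: fresh scan; Z[15]=4 grow→box=[15,19)
i=16: min(r-i=3, Z[1]=0)=0; Z[16]=0
i=17: min(r-i=2, Z[2]=0)=0; Z[17]=0
i=18: min(r-i=1, Z[3]=0)=0; Z[18]=0

[19, 0, 0, 0, 4, 0, 0, 0, 0, 4, 0, 0, 0, 0, 0, 4, 0, 0, 0]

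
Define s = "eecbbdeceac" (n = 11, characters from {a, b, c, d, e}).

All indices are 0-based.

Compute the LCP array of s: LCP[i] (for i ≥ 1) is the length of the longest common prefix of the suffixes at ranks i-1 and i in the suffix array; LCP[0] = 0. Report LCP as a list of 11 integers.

[0, 0, 1, 0, 1, 1, 0, 0, 1, 2, 1]

rank→(start, suffix):
  0 → (9, 'ac')
  1 → (3, 'bbdeceac')
  2 → (4, 'bdeceac')
  3 → (10, 'c')
  4 → (2, 'cbbdeceac')
  5 → (7, 'ceac')
  6 → (5, 'deceac')
  7 → (8, 'eac')
  8 → (1, 'ecbbdeceac')
  9 → (6, 'eceac')
  10 → (0, 'eecbbdeceac')

SA = [9, 3, 4, 10, 2, 7, 5, 8, 1, 6, 0]
i: (SA[i-1],SA[i]) lcp shared
  1: (9,3) 0 ''
  2: (3,4) 1 'b'
  3: (4,10) 0 ''
  4: (10,2) 1 'c'
  5: (2,7) 1 'c'
  6: (7,5) 0 ''
  7: (5,8) 0 ''
  8: (8,1) 1 'e'
  9: (1,6) 2 'ec'
  10: (6,0) 1 'e'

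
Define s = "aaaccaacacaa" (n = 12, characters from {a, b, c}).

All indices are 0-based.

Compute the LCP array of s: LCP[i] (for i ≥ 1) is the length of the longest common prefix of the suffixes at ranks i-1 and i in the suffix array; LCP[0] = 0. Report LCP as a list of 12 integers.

sorted suffixes:
  #0 SA[0]=11  'a'
  #1 SA[1]=10  'aa'
  #2 SA[2]=0  'aaaccaacacaa'
  #3 SA[3]=5  'aacacaa'
  #4 SA[4]=1  'aaccaacacaa'
  #5 SA[5]=8  'acaa'
  #6 SA[6]=6  'acacaa'
  #7 SA[7]=2  'accaacacaa'
  #8 SA[8]=9  'caa'
  #9 SA[9]=4  'caacacaa'
  #10 SA[10]=7  'cacaa'
  #11 SA[11]=3  'ccaacacaa'

SA = [11, 10, 0, 5, 1, 8, 6, 2, 9, 4, 7, 3]
[i] adj suffixes → lcp
  [1] 11/10 → 1 ('a')
  [2] 10/0 → 2 ('aa')
  [3] 0/5 → 2 ('aa')
  [4] 5/1 → 3 ('aac')
  [5] 1/8 → 1 ('a')
  [6] 8/6 → 3 ('aca')
  [7] 6/2 → 2 ('ac')
  [8] 2/9 → 0 ('')
  [9] 9/4 → 3 ('caa')
  [10] 4/7 → 2 ('ca')
  [11] 7/3 → 1 ('c')

[0, 1, 2, 2, 3, 1, 3, 2, 0, 3, 2, 1]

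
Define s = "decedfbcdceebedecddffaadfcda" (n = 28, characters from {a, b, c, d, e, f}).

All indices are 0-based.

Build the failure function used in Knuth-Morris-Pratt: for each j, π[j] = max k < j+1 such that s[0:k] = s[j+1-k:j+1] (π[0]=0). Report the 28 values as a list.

[0, 0, 0, 0, 1, 0, 0, 0, 1, 0, 0, 0, 0, 0, 1, 2, 3, 1, 1, 0, 0, 0, 0, 1, 0, 0, 1, 0]

π[0] = 0
j=1 s[j]='e': π[1]=0 (border '')
j=2 s[j]='c': π[2]=0 (border '')
j=3 s[j]='e': π[3]=0 (border '')
j=4 s[j]='d': π[4]=1 (border 'd')
j=5 s[j]='f': k: 1→0; π[5]=0 (border '')
j=6 s[j]='b': π[6]=0 (border '')
j=7 s[j]='c': π[7]=0 (border '')
j=8 s[j]='d': π[8]=1 (border 'd')
j=9 s[j]='c': k: 1→0; π[9]=0 (border '')
j=10 s[j]='e': π[10]=0 (border '')
j=11 s[j]='e': π[11]=0 (border '')
j=12 s[j]='b': π[12]=0 (border '')
j=13 s[j]='e': π[13]=0 (border '')
j=14 s[j]='d': π[14]=1 (border 'd')
j=15 s[j]='e': π[15]=2 (border 'de')
j=16 s[j]='c': π[16]=3 (border 'dec')
j=17 s[j]='d': k: 3→0; π[17]=1 (border 'd')
j=18 s[j]='d': k: 1→0; π[18]=1 (border 'd')
j=19 s[j]='f': k: 1→0; π[19]=0 (border '')
j=20 s[j]='f': π[20]=0 (border '')
j=21 s[j]='a': π[21]=0 (border '')
j=22 s[j]='a': π[22]=0 (border '')
j=23 s[j]='d': π[23]=1 (border 'd')
j=24 s[j]='f': k: 1→0; π[24]=0 (border '')
j=25 s[j]='c': π[25]=0 (border '')
j=26 s[j]='d': π[26]=1 (border 'd')
j=27 s[j]='a': k: 1→0; π[27]=0 (border '')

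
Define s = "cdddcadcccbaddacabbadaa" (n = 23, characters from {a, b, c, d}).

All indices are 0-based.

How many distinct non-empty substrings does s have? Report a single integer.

247

rank | idx | suffix
   0 |  22 | a
   1 |  21 | aa
   2 |  16 | abbadaa
   3 |  14 | acabbadaa
   4 |  19 | adaa
   5 |   5 | adcccbaddacabbadaa
   6 |  11 | addacabbadaa
   7 |  18 | badaa
   8 |  10 | baddacabbadaa
   9 |  17 | bbadaa
  10 |  15 | cabbadaa
  11 |   4 | cadcccbaddacabbadaa
  12 |   9 | cbaddacabbadaa
  13 |   8 | ccbaddacabbadaa
  14 |   7 | cccbaddacabbadaa
  15 |   0 | cdddcadcccbaddacabbadaa
  16 |  20 | daa
  17 |  13 | dacabbadaa
  18 |   3 | dcadcccbaddacabbadaa
  19 |   6 | dcccbaddacabbadaa
  20 |  12 | ddacabbadaa
  21 |   2 | ddcadcccbaddacabbadaa
  22 |   1 | dddcadcccbaddacabbadaa

SA = [22, 21, 16, 14, 19, 5, 11, 18, 10, 17, 15, 4, 9, 8, 7, 0, 20, 13, 3, 6, 12, 2, 1]
rank  pair      lcp
   1  s[22:],s[21:]  1  'a'
   2  s[21:],s[16:]  1  'a'
   3  s[16:],s[14:]  1  'a'
   4  s[14:],s[19:]  1  'a'
   5  s[19:],s[5:]  2  'ad'
   6  s[5:],s[11:]  2  'ad'
   7  s[11:],s[18:]  0  ''
   8  s[18:],s[10:]  3  'bad'
   9  s[10:],s[17:]  1  'b'
  10  s[17:],s[15:]  0  ''
  11  s[15:],s[4:]  2  'ca'
  12  s[4:],s[9:]  1  'c'
  13  s[9:],s[8:]  1  'c'
  14  s[8:],s[7:]  2  'cc'
  15  s[7:],s[0:]  1  'c'
  16  s[0:],s[20:]  0  ''
  17  s[20:],s[13:]  2  'da'
  18  s[13:],s[3:]  1  'd'
  19  s[3:],s[6:]  2  'dc'
  20  s[6:],s[12:]  1  'd'
  21  s[12:],s[2:]  2  'dd'
  22  s[2:],s[1:]  2  'dd'

n(n+1)/2 = 23·24/2 = 276
Σ LCP = 0 + 1 + 1 + 1 + 1 + 2 + 2 + 0 + 3 + 1 + 0 + 2 + 1 + 1 + 2 + 1 + 0 + 2 + 1 + 2 + 1 + 2 + 2 = 29
distinct = 276 − 29 = 247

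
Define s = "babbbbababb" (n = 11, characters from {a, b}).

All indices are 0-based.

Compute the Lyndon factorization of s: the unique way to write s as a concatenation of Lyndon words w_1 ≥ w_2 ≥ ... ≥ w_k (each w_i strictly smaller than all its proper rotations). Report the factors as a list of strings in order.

["b", "abbbb", "ababb"]

emit factor 1: 'b' (i=0, period=1)
emit factor 2: 'abbbb' (i=1, period=5)
emit factor 3: 'ababb' (i=6, period=5)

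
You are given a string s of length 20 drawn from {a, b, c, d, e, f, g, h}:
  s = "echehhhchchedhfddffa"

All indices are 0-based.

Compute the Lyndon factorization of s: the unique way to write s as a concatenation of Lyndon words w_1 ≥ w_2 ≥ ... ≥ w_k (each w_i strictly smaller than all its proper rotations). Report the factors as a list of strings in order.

emit factor 1: 'e' (i=0, period=1)
emit factor 2: 'chehhh' (i=1, period=6)
emit factor 3: 'chchedhfddff' (i=7, period=12)
emit factor 4: 'a' (i=19, period=1)

["e", "chehhh", "chchedhfddff", "a"]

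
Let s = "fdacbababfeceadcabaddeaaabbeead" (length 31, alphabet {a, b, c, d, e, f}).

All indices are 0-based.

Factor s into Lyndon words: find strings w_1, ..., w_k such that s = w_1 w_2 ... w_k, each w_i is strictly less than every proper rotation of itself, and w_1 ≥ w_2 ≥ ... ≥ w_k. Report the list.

["f", "d", "acb", "ababfeceadcabadde", "aaabbeead"]

emit factor 1: 'f' (i=0, period=1)
emit factor 2: 'd' (i=1, period=1)
emit factor 3: 'acb' (i=2, period=3)
emit factor 4: 'ababfeceadcabadde' (i=5, period=17)
emit factor 5: 'aaabbeead' (i=22, period=9)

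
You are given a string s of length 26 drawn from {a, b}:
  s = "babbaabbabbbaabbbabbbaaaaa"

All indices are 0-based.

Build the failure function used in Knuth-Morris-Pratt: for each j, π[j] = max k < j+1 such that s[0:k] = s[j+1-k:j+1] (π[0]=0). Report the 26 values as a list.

[0, 0, 1, 1, 2, 0, 1, 1, 2, 3, 4, 1, 2, 0, 1, 1, 1, 2, 3, 4, 1, 2, 0, 0, 0, 0]

π[0] = 0
j=1 s[j]='a': π[1]=0 (border '')
j=2 s[j]='b': π[2]=1 (border 'b')
j=3 s[j]='b': k: 1→0; π[3]=1 (border 'b')
j=4 s[j]='a': π[4]=2 (border 'ba')
j=5 s[j]='a': k: 2→0; π[5]=0 (border '')
j=6 s[j]='b': π[6]=1 (border 'b')
j=7 s[j]='b': k: 1→0; π[7]=1 (border 'b')
j=8 s[j]='a': π[8]=2 (border 'ba')
j=9 s[j]='b': π[9]=3 (border 'bab')
j=10 s[j]='b': π[10]=4 (border 'babb')
j=11 s[j]='b': k: 4→1→0; π[11]=1 (border 'b')
j=12 s[j]='a': π[12]=2 (border 'ba')
j=13 s[j]='a': k: 2→0; π[13]=0 (border '')
j=14 s[j]='b': π[14]=1 (border 'b')
j=15 s[j]='b': k: 1→0; π[15]=1 (border 'b')
j=16 s[j]='b': k: 1→0; π[16]=1 (border 'b')
j=17 s[j]='a': π[17]=2 (border 'ba')
j=18 s[j]='b': π[18]=3 (border 'bab')
j=19 s[j]='b': π[19]=4 (border 'babb')
j=20 s[j]='b': k: 4→1→0; π[20]=1 (border 'b')
j=21 s[j]='a': π[21]=2 (border 'ba')
j=22 s[j]='a': k: 2→0; π[22]=0 (border '')
j=23 s[j]='a': π[23]=0 (border '')
j=24 s[j]='a': π[24]=0 (border '')
j=25 s[j]='a': π[25]=0 (border '')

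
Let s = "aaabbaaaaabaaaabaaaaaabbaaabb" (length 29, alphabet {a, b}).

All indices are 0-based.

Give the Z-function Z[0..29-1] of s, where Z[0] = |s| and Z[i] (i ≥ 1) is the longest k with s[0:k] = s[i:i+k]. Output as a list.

[29, 2, 1, 0, 0, 3, 3, 4, 2, 1, 0, 3, 4, 2, 1, 0, 3, 3, 3, 8, 2, 1, 0, 0, 5, 2, 1, 0, 0]

Z[0]=29
i=1: fresh scan; Z[1]=2 scan→box=[1,3)
i=2: min(r-i=1, Z[1]=2)=1; Z[2]=1
i=3: fresh scan; Z[3]=0
i=4: fresh scan; Z[4]=0
i=5: fresh scan; Z[5]=3 scan→box=[5,8)
i=6: min(r-i=2, Z[1]=2)=2; Z[6]=3 scan→box=[6,9)
i=7: min(r-i=2, Z[1]=2)=2; Z[7]=4 scan→box=[7,11)
i=8: min(r-i=3, Z[1]=2)=2; Z[8]=2
i=9: min(r-i=2, Z[2]=1)=1; Z[9]=1
i=10: min(r-i=1, Z[3]=0)=0; Z[10]=0
i=11: fresh scan; Z[11]=3 scan→box=[11,14)
i=12: min(r-i=2, Z[1]=2)=2; Z[12]=4 scan→box=[12,16)
i=13: min(r-i=3, Z[1]=2)=2; Z[13]=2
i=14: min(r-i=2, Z[2]=1)=1; Z[14]=1
i=15: min(r-i=1, Z[3]=0)=0; Z[15]=0
i=16: fresh scan; Z[16]=3 scan→box=[16,19)
i=17: min(r-i=2, Z[1]=2)=2; Z[17]=3 scan→box=[17,20)
i=18: min(r-i=2, Z[1]=2)=2; Z[18]=3 scan→box=[18,21)
i=19: min(r-i=2, Z[1]=2)=2; Z[19]=8 scan→box=[19,27)
i=20: min(r-i=7, Z[1]=2)=2; Z[20]=2
i=21: min(r-i=6, Z[2]=1)=1; Z[21]=1
i=22: min(r-i=5, Z[3]=0)=0; Z[22]=0
i=23: min(r-i=4, Z[4]=0)=0; Z[23]=0
i=24: min(r-i=3, Z[5]=3)=3; Z[24]=5 scan→box=[24,29)
i=25: min(r-i=4, Z[1]=2)=2; Z[25]=2
i=26: min(r-i=3, Z[2]=1)=1; Z[26]=1
i=27: min(r-i=2, Z[3]=0)=0; Z[27]=0
i=28: min(r-i=1, Z[4]=0)=0; Z[28]=0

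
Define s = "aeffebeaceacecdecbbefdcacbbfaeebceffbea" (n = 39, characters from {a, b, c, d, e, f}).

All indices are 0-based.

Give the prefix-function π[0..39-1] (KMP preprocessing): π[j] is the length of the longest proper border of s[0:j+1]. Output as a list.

[0, 0, 0, 0, 0, 0, 0, 1, 0, 0, 1, 0, 0, 0, 0, 0, 0, 0, 0, 0, 0, 0, 0, 1, 0, 0, 0, 0, 1, 2, 0, 0, 0, 0, 0, 0, 0, 0, 1]

π[0] = 0
j=1 s[j]='e': π[1]=0 (border '')
j=2 s[j]='f': π[2]=0 (border '')
j=3 s[j]='f': π[3]=0 (border '')
j=4 s[j]='e': π[4]=0 (border '')
j=5 s[j]='b': π[5]=0 (border '')
j=6 s[j]='e': π[6]=0 (border '')
j=7 s[j]='a': π[7]=1 (border 'a')
j=8 s[j]='c': k: 1→0; π[8]=0 (border '')
j=9 s[j]='e': π[9]=0 (border '')
j=10 s[j]='a': π[10]=1 (border 'a')
j=11 s[j]='c': k: 1→0; π[11]=0 (border '')
j=12 s[j]='e': π[12]=0 (border '')
j=13 s[j]='c': π[13]=0 (border '')
j=14 s[j]='d': π[14]=0 (border '')
j=15 s[j]='e': π[15]=0 (border '')
j=16 s[j]='c': π[16]=0 (border '')
j=17 s[j]='b': π[17]=0 (border '')
j=18 s[j]='b': π[18]=0 (border '')
j=19 s[j]='e': π[19]=0 (border '')
j=20 s[j]='f': π[20]=0 (border '')
j=21 s[j]='d': π[21]=0 (border '')
j=22 s[j]='c': π[22]=0 (border '')
j=23 s[j]='a': π[23]=1 (border 'a')
j=24 s[j]='c': k: 1→0; π[24]=0 (border '')
j=25 s[j]='b': π[25]=0 (border '')
j=26 s[j]='b': π[26]=0 (border '')
j=27 s[j]='f': π[27]=0 (border '')
j=28 s[j]='a': π[28]=1 (border 'a')
j=29 s[j]='e': π[29]=2 (border 'ae')
j=30 s[j]='e': k: 2→0; π[30]=0 (border '')
j=31 s[j]='b': π[31]=0 (border '')
j=32 s[j]='c': π[32]=0 (border '')
j=33 s[j]='e': π[33]=0 (border '')
j=34 s[j]='f': π[34]=0 (border '')
j=35 s[j]='f': π[35]=0 (border '')
j=36 s[j]='b': π[36]=0 (border '')
j=37 s[j]='e': π[37]=0 (border '')
j=38 s[j]='a': π[38]=1 (border 'a')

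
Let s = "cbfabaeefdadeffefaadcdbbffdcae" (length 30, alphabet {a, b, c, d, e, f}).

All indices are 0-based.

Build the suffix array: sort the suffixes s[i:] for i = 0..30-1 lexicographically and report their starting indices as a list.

rank | idx | suffix
   0 |  17 | aadcdbbffdcae
   1 |   3 | abaeefdadeffefaadcdbbffdcae
   2 |  18 | adcdbbffdcae
   3 |  10 | adeffefaadcdbbffdcae
   4 |  28 | ae
   5 |   5 | aeefdadeffefaadcdbbffdcae
   6 |   4 | baeefdadeffefaadcdbbffdcae
   7 |  22 | bbffdcae
   8 |   1 | bfabaeefdadeffefaadcdbbffdcae
   9 |  23 | bffdcae
  10 |  27 | cae
  11 |   0 | cbfabaeefdadeffefaadcdbbffdcae
  12 |  20 | cdbbffdcae
  13 |   9 | dadeffefaadcdbbffdcae
  14 |  21 | dbbffdcae
  15 |  26 | dcae
  16 |  19 | dcdbbffdcae
  17 |  11 | deffefaadcdbbffdcae
  18 |  29 | e
  19 |   6 | eefdadeffefaadcdbbffdcae
  20 |  15 | efaadcdbbffdcae
  21 |   7 | efdadeffefaadcdbbffdcae
  22 |  12 | effefaadcdbbffdcae
  23 |  16 | faadcdbbffdcae
  24 |   2 | fabaeefdadeffefaadcdbbffdcae
  25 |   8 | fdadeffefaadcdbbffdcae
  26 |  25 | fdcae
  27 |  14 | fefaadcdbbffdcae
  28 |  24 | ffdcae
  29 |  13 | ffefaadcdbbffdcae

[17, 3, 18, 10, 28, 5, 4, 22, 1, 23, 27, 0, 20, 9, 21, 26, 19, 11, 29, 6, 15, 7, 12, 16, 2, 8, 25, 14, 24, 13]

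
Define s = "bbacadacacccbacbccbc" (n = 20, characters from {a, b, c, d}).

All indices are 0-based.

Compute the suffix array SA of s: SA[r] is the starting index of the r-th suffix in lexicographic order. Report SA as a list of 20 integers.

sorted suffixes:
  #0 SA[0]=6  'acacccbacbccbc'
  #1 SA[1]=2  'acadacacccbacbccbc'
  #2 SA[2]=13  'acbccbc'
  #3 SA[3]=8  'acccbacbccbc'
  #4 SA[4]=4  'adacacccbacbccbc'
  #5 SA[5]=1  'bacadacacccbacbccbc'
  #6 SA[6]=12  'bacbccbc'
  #7 SA[7]=0  'bbacadacacccbacbccbc'
  #8 SA[8]=18  'bc'
  #9 SA[9]=15  'bccbc'
  #10 SA[10]=19  'c'
  #11 SA[11]=7  'cacccbacbccbc'
  #12 SA[12]=3  'cadacacccbacbccbc'
  #13 SA[13]=11  'cbacbccbc'
  #14 SA[14]=17  'cbc'
  #15 SA[15]=14  'cbccbc'
  #16 SA[16]=10  'ccbacbccbc'
  #17 SA[17]=16  'ccbc'
  #18 SA[18]=9  'cccbacbccbc'
  #19 SA[19]=5  'dacacccbacbccbc'

[6, 2, 13, 8, 4, 1, 12, 0, 18, 15, 19, 7, 3, 11, 17, 14, 10, 16, 9, 5]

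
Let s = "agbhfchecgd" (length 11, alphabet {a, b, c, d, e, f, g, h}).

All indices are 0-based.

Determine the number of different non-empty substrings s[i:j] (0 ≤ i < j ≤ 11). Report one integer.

63

rank→(start, suffix):
  0 → (0, 'agbhfchecgd')
  1 → (2, 'bhfchecgd')
  2 → (8, 'cgd')
  3 → (5, 'checgd')
  4 → (10, 'd')
  5 → (7, 'ecgd')
  6 → (4, 'fchecgd')
  7 → (1, 'gbhfchecgd')
  8 → (9, 'gd')
  9 → (6, 'hecgd')
  10 → (3, 'hfchecgd')

SA = [0, 2, 8, 5, 10, 7, 4, 1, 9, 6, 3]
[i] adj suffixes → lcp
  [1] 0/2 → 0 ('')
  [2] 2/8 → 0 ('')
  [3] 8/5 → 1 ('c')
  [4] 5/10 → 0 ('')
  [5] 10/7 → 0 ('')
  [6] 7/4 → 0 ('')
  [7] 4/1 → 0 ('')
  [8] 1/9 → 1 ('g')
  [9] 9/6 → 0 ('')
  [10] 6/3 → 1 ('h')

n(n+1)/2 = 11·12/2 = 66
Σ LCP = 0 + 0 + 0 + 1 + 0 + 0 + 0 + 0 + 1 + 0 + 1 = 3
distinct = 66 − 3 = 63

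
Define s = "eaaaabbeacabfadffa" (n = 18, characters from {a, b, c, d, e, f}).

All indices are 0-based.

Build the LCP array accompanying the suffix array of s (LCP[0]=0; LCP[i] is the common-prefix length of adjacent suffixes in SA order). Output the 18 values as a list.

[0, 1, 3, 2, 1, 2, 1, 1, 0, 1, 1, 0, 0, 0, 2, 0, 2, 1]

sorted suffixes:
  #0 SA[0]=17  'a'
  #1 SA[1]=1  'aaaabbeacabfadffa'
  #2 SA[2]=2  'aaabbeacabfadffa'
  #3 SA[3]=3  'aabbeacabfadffa'
  #4 SA[4]=4  'abbeacabfadffa'
  #5 SA[5]=10  'abfadffa'
  #6 SA[6]=8  'acabfadffa'
  #7 SA[7]=13  'adffa'
  #8 SA[8]=5  'bbeacabfadffa'
  #9 SA[9]=6  'beacabfadffa'
  #10 SA[10]=11  'bfadffa'
  #11 SA[11]=9  'cabfadffa'
  #12 SA[12]=14  'dffa'
  #13 SA[13]=0  'eaaaabbeacabfadffa'
  #14 SA[14]=7  'eacabfadffa'
  #15 SA[15]=16  'fa'
  #16 SA[16]=12  'fadffa'
  #17 SA[17]=15  'ffa'

SA = [17, 1, 2, 3, 4, 10, 8, 13, 5, 6, 11, 9, 14, 0, 7, 16, 12, 15]
i: (SA[i-1],SA[i]) lcp shared
  1: (17,1) 1 'a'
  2: (1,2) 3 'aaa'
  3: (2,3) 2 'aa'
  4: (3,4) 1 'a'
  5: (4,10) 2 'ab'
  6: (10,8) 1 'a'
  7: (8,13) 1 'a'
  8: (13,5) 0 ''
  9: (5,6) 1 'b'
  10: (6,11) 1 'b'
  11: (11,9) 0 ''
  12: (9,14) 0 ''
  13: (14,0) 0 ''
  14: (0,7) 2 'ea'
  15: (7,16) 0 ''
  16: (16,12) 2 'fa'
  17: (12,15) 1 'f'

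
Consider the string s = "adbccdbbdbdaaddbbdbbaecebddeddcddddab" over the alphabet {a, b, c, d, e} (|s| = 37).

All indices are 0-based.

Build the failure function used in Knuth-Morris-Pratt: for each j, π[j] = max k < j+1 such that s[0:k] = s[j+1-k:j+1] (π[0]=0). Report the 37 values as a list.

[0, 0, 0, 0, 0, 0, 0, 0, 0, 0, 0, 1, 1, 2, 0, 0, 0, 0, 0, 0, 1, 0, 0, 0, 0, 0, 0, 0, 0, 0, 0, 0, 0, 0, 0, 1, 0]

π[0] = 0
j=1 s[j]='d': π[1]=0 (border '')
j=2 s[j]='b': π[2]=0 (border '')
j=3 s[j]='c': π[3]=0 (border '')
j=4 s[j]='c': π[4]=0 (border '')
j=5 s[j]='d': π[5]=0 (border '')
j=6 s[j]='b': π[6]=0 (border '')
j=7 s[j]='b': π[7]=0 (border '')
j=8 s[j]='d': π[8]=0 (border '')
j=9 s[j]='b': π[9]=0 (border '')
j=10 s[j]='d': π[10]=0 (border '')
j=11 s[j]='a': π[11]=1 (border 'a')
j=12 s[j]='a': k: 1→0; π[12]=1 (border 'a')
j=13 s[j]='d': π[13]=2 (border 'ad')
j=14 s[j]='d': k: 2→0; π[14]=0 (border '')
j=15 s[j]='b': π[15]=0 (border '')
j=16 s[j]='b': π[16]=0 (border '')
j=17 s[j]='d': π[17]=0 (border '')
j=18 s[j]='b': π[18]=0 (border '')
j=19 s[j]='b': π[19]=0 (border '')
j=20 s[j]='a': π[20]=1 (border 'a')
j=21 s[j]='e': k: 1→0; π[21]=0 (border '')
j=22 s[j]='c': π[22]=0 (border '')
j=23 s[j]='e': π[23]=0 (border '')
j=24 s[j]='b': π[24]=0 (border '')
j=25 s[j]='d': π[25]=0 (border '')
j=26 s[j]='d': π[26]=0 (border '')
j=27 s[j]='e': π[27]=0 (border '')
j=28 s[j]='d': π[28]=0 (border '')
j=29 s[j]='d': π[29]=0 (border '')
j=30 s[j]='c': π[30]=0 (border '')
j=31 s[j]='d': π[31]=0 (border '')
j=32 s[j]='d': π[32]=0 (border '')
j=33 s[j]='d': π[33]=0 (border '')
j=34 s[j]='d': π[34]=0 (border '')
j=35 s[j]='a': π[35]=1 (border 'a')
j=36 s[j]='b': k: 1→0; π[36]=0 (border '')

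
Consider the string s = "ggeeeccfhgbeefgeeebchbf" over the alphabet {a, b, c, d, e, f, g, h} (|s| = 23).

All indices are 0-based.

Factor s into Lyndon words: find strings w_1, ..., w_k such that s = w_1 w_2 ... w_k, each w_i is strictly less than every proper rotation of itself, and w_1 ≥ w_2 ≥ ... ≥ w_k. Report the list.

emit factor 1: 'g' (i=0, period=1)
emit factor 2: 'g' (i=1, period=1)
emit factor 3: 'e' (i=2, period=1)
emit factor 4: 'e' (i=3, period=1)
emit factor 5: 'e' (i=4, period=1)
emit factor 6: 'ccfhg' (i=5, period=5)
emit factor 7: 'beefgeee' (i=10, period=8)
emit factor 8: 'bchbf' (i=18, period=5)

["g", "g", "e", "e", "e", "ccfhg", "beefgeee", "bchbf"]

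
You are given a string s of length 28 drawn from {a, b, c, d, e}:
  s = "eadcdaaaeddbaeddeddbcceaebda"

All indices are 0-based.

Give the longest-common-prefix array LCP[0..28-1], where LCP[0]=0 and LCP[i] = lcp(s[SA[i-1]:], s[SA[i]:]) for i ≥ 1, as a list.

[0, 1, 2, 1, 1, 2, 4, 0, 1, 1, 0, 1, 1, 0, 2, 1, 2, 1, 1, 3, 2, 1, 0, 2, 1, 1, 4, 3]

rank | idx | suffix
   0 |  27 | a
   1 |   5 | aaaeddbaeddeddbcceaebda
   2 |   6 | aaeddbaeddeddbcceaebda
   3 |   1 | adcdaaaeddbaeddeddbcceaebda
   4 |  23 | aebda
   5 |   7 | aeddbaeddeddbcceaebda
   6 |  12 | aeddeddbcceaebda
   7 |  11 | baeddeddbcceaebda
   8 |  19 | bcceaebda
   9 |  25 | bda
  10 |  20 | cceaebda
  11 |   3 | cdaaaeddbaeddeddbcceaebda
  12 |  21 | ceaebda
  13 |  26 | da
  14 |   4 | daaaeddbaeddeddbcceaebda
  15 |  10 | dbaeddeddbcceaebda
  16 |  18 | dbcceaebda
  17 |   2 | dcdaaaeddbaeddeddbcceaebda
  18 |   9 | ddbaeddeddbcceaebda
  19 |  17 | ddbcceaebda
  20 |  14 | ddeddbcceaebda
  21 |  15 | deddbcceaebda
  22 |   0 | eadcdaaaeddbaeddeddbcceaebda
  23 |  22 | eaebda
  24 |  24 | ebda
  25 |   8 | eddbaeddeddbcceaebda
  26 |  16 | eddbcceaebda
  27 |  13 | eddeddbcceaebda

SA = [27, 5, 6, 1, 23, 7, 12, 11, 19, 25, 20, 3, 21, 26, 4, 10, 18, 2, 9, 17, 14, 15, 0, 22, 24, 8, 16, 13]
[i] adj suffixes → lcp
  [1] 27/5 → 1 ('a')
  [2] 5/6 → 2 ('aa')
  [3] 6/1 → 1 ('a')
  [4] 1/23 → 1 ('a')
  [5] 23/7 → 2 ('ae')
  [6] 7/12 → 4 ('aedd')
  [7] 12/11 → 0 ('')
  [8] 11/19 → 1 ('b')
  [9] 19/25 → 1 ('b')
  [10] 25/20 → 0 ('')
  [11] 20/3 → 1 ('c')
  [12] 3/21 → 1 ('c')
  [13] 21/26 → 0 ('')
  [14] 26/4 → 2 ('da')
  [15] 4/10 → 1 ('d')
  [16] 10/18 → 2 ('db')
  [17] 18/2 → 1 ('d')
  [18] 2/9 → 1 ('d')
  [19] 9/17 → 3 ('ddb')
  [20] 17/14 → 2 ('dd')
  [21] 14/15 → 1 ('d')
  [22] 15/0 → 0 ('')
  [23] 0/22 → 2 ('ea')
  [24] 22/24 → 1 ('e')
  [25] 24/8 → 1 ('e')
  [26] 8/16 → 4 ('eddb')
  [27] 16/13 → 3 ('edd')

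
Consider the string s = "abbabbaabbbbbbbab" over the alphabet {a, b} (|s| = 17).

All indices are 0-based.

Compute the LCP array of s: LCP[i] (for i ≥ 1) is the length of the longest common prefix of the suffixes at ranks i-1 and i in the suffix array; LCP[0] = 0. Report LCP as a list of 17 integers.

rank | idx | suffix
   0 |   6 | aabbbbbbbab
   1 |  15 | ab
   2 |   3 | abbaabbbbbbbab
   3 |   0 | abbabbaabbbbbbbab
   4 |   7 | abbbbbbbab
   5 |  16 | b
   6 |   5 | baabbbbbbbab
   7 |  14 | bab
   8 |   2 | babbaabbbbbbbab
   9 |   4 | bbaabbbbbbbab
  10 |  13 | bbab
  11 |   1 | bbabbaabbbbbbbab
  12 |  12 | bbbab
  13 |  11 | bbbbab
  14 |  10 | bbbbbab
  15 |   9 | bbbbbbab
  16 |   8 | bbbbbbbab

SA = [6, 15, 3, 0, 7, 16, 5, 14, 2, 4, 13, 1, 12, 11, 10, 9, 8]
i: (SA[i-1],SA[i]) lcp shared
  1: (6,15) 1 'a'
  2: (15,3) 2 'ab'
  3: (3,0) 4 'abba'
  4: (0,7) 3 'abb'
  5: (7,16) 0 ''
  6: (16,5) 1 'b'
  7: (5,14) 2 'ba'
  8: (14,2) 3 'bab'
  9: (2,4) 1 'b'
  10: (4,13) 3 'bba'
  11: (13,1) 4 'bbab'
  12: (1,12) 2 'bb'
  13: (12,11) 3 'bbb'
  14: (11,10) 4 'bbbb'
  15: (10,9) 5 'bbbbb'
  16: (9,8) 6 'bbbbbb'

[0, 1, 2, 4, 3, 0, 1, 2, 3, 1, 3, 4, 2, 3, 4, 5, 6]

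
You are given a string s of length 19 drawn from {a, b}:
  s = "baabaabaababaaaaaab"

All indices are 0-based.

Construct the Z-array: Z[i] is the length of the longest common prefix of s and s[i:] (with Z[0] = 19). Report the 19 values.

[19, 0, 0, 8, 0, 0, 5, 0, 0, 2, 0, 3, 0, 0, 0, 0, 0, 0, 1]

Z[0]=19
i=1: fresh scan; Z[1]=0
i=2: fresh scan; Z[2]=0
i=3: fresh scan; Z[3]=8 scan→box=[3,11)
i=4: min(r-i=7, Z[1]=0)=0; Z[4]=0
i=5: min(r-i=6, Z[2]=0)=0; Z[5]=0
i=6: min(r-i=5, Z[3]=8)=5; Z[6]=5
i=7: min(r-i=4, Z[4]=0)=0; Z[7]=0
i=8: min(r-i=3, Z[5]=0)=0; Z[8]=0
i=9: min(r-i=2, Z[6]=5)=2; Z[9]=2
i=10: min(r-i=1, Z[7]=0)=0; Z[10]=0
i=11: fresh scan; Z[11]=3 scan→box=[11,14)
i=12: min(r-i=2, Z[1]=0)=0; Z[12]=0
i=13: min(r-i=1, Z[2]=0)=0; Z[13]=0
i=14: fresh scan; Z[14]=0
i=15: fresh scan; Z[15]=0
i=16: fresh scan; Z[16]=0
i=17: fresh scan; Z[17]=0
i=18: fresh scan; Z[18]=1 scan→box=[18,19)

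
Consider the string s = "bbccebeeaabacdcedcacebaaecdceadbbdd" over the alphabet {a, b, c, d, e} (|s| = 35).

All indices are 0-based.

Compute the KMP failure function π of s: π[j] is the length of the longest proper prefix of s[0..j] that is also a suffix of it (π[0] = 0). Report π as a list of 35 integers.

π[0] = 0
j=1 s[j]='b': π[1]=1 (border 'b')
j=2 s[j]='c': k: 1→0; π[2]=0 (border '')
j=3 s[j]='c': π[3]=0 (border '')
j=4 s[j]='e': π[4]=0 (border '')
j=5 s[j]='b': π[5]=1 (border 'b')
j=6 s[j]='e': k: 1→0; π[6]=0 (border '')
j=7 s[j]='e': π[7]=0 (border '')
j=8 s[j]='a': π[8]=0 (border '')
j=9 s[j]='a': π[9]=0 (border '')
j=10 s[j]='b': π[10]=1 (border 'b')
j=11 s[j]='a': k: 1→0; π[11]=0 (border '')
j=12 s[j]='c': π[12]=0 (border '')
j=13 s[j]='d': π[13]=0 (border '')
j=14 s[j]='c': π[14]=0 (border '')
j=15 s[j]='e': π[15]=0 (border '')
j=16 s[j]='d': π[16]=0 (border '')
j=17 s[j]='c': π[17]=0 (border '')
j=18 s[j]='a': π[18]=0 (border '')
j=19 s[j]='c': π[19]=0 (border '')
j=20 s[j]='e': π[20]=0 (border '')
j=21 s[j]='b': π[21]=1 (border 'b')
j=22 s[j]='a': k: 1→0; π[22]=0 (border '')
j=23 s[j]='a': π[23]=0 (border '')
j=24 s[j]='e': π[24]=0 (border '')
j=25 s[j]='c': π[25]=0 (border '')
j=26 s[j]='d': π[26]=0 (border '')
j=27 s[j]='c': π[27]=0 (border '')
j=28 s[j]='e': π[28]=0 (border '')
j=29 s[j]='a': π[29]=0 (border '')
j=30 s[j]='d': π[30]=0 (border '')
j=31 s[j]='b': π[31]=1 (border 'b')
j=32 s[j]='b': π[32]=2 (border 'bb')
j=33 s[j]='d': k: 2→1→0; π[33]=0 (border '')
j=34 s[j]='d': π[34]=0 (border '')

[0, 1, 0, 0, 0, 1, 0, 0, 0, 0, 1, 0, 0, 0, 0, 0, 0, 0, 0, 0, 0, 1, 0, 0, 0, 0, 0, 0, 0, 0, 0, 1, 2, 0, 0]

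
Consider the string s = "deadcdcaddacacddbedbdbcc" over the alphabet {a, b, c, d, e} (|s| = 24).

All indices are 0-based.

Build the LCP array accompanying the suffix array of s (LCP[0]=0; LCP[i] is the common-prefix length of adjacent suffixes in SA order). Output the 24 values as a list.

rank | idx | suffix
   0 |  10 | acacddbedbdbcc
   1 |  12 | acddbedbdbcc
   2 |   2 | adcdcaddacacddbedbdbcc
   3 |   7 | addacacddbedbdbcc
   4 |  21 | bcc
   5 |  19 | bdbcc
   6 |  16 | bedbdbcc
   7 |  23 | c
   8 |  11 | cacddbedbdbcc
   9 |   6 | caddacacddbedbdbcc
  10 |  22 | cc
  11 |   4 | cdcaddacacddbedbdbcc
  12 |  13 | cddbedbdbcc
  13 |   9 | dacacddbedbdbcc
  14 |  20 | dbcc
  15 |  18 | dbdbcc
  16 |  15 | dbedbdbcc
  17 |   5 | dcaddacacddbedbdbcc
  18 |   3 | dcdcaddacacddbedbdbcc
  19 |   8 | ddacacddbedbdbcc
  20 |  14 | ddbedbdbcc
  21 |   0 | deadcdcaddacacddbedbdbcc
  22 |   1 | eadcdcaddacacddbedbdbcc
  23 |  17 | edbdbcc

SA = [10, 12, 2, 7, 21, 19, 16, 23, 11, 6, 22, 4, 13, 9, 20, 18, 15, 5, 3, 8, 14, 0, 1, 17]
i: (SA[i-1],SA[i]) lcp shared
  1: (10,12) 2 'ac'
  2: (12,2) 1 'a'
  3: (2,7) 2 'ad'
  4: (7,21) 0 ''
  5: (21,19) 1 'b'
  6: (19,16) 1 'b'
  7: (16,23) 0 ''
  8: (23,11) 1 'c'
  9: (11,6) 2 'ca'
  10: (6,22) 1 'c'
  11: (22,4) 1 'c'
  12: (4,13) 2 'cd'
  13: (13,9) 0 ''
  14: (9,20) 1 'd'
  15: (20,18) 2 'db'
  16: (18,15) 2 'db'
  17: (15,5) 1 'd'
  18: (5,3) 2 'dc'
  19: (3,8) 1 'd'
  20: (8,14) 2 'dd'
  21: (14,0) 1 'd'
  22: (0,1) 0 ''
  23: (1,17) 1 'e'

[0, 2, 1, 2, 0, 1, 1, 0, 1, 2, 1, 1, 2, 0, 1, 2, 2, 1, 2, 1, 2, 1, 0, 1]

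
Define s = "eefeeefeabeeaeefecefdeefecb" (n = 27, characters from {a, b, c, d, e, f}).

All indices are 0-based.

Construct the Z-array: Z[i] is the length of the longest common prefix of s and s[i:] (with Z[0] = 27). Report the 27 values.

Z[0]=27
i=1: outside box; Z[1]=1 scan→box=[1,2)
i=2: outside box; Z[2]=0
i=3: outside box; Z[3]=2 scan→box=[3,5)
i=4: min(r-i=1, Z[1]=1)=1; Z[4]=4 scan→box=[4,8)
i=5: min(r-i=3, Z[1]=1)=1; Z[5]=1
i=6: min(r-i=2, Z[2]=0)=0; Z[6]=0
i=7: min(r-i=1, Z[3]=2)=1; Z[7]=1
i=8: outside box; Z[8]=0
i=9: outside box; Z[9]=0
i=10: outside box; Z[10]=2 scan→box=[10,12)
i=11: min(r-i=1, Z[1]=1)=1; Z[11]=1
i=12: outside box; Z[12]=0
i=13: outside box; Z[13]=4 scan→box=[13,17)
i=14: min(r-i=3, Z[1]=1)=1; Z[14]=1
i=15: min(r-i=2, Z[2]=0)=0; Z[15]=0
i=16: min(r-i=1, Z[3]=2)=1; Z[16]=1
i=17: outside box; Z[17]=0
i=18: outside box; Z[18]=1 scan→box=[18,19)
i=19: outside box; Z[19]=0
i=20: outside box; Z[20]=0
i=21: outside box; Z[21]=4 scan→box=[21,25)
i=22: min(r-i=3, Z[1]=1)=1; Z[22]=1
i=23: min(r-i=2, Z[2]=0)=0; Z[23]=0
i=24: min(r-i=1, Z[3]=2)=1; Z[24]=1
i=25: outside box; Z[25]=0
i=26: outside box; Z[26]=0

[27, 1, 0, 2, 4, 1, 0, 1, 0, 0, 2, 1, 0, 4, 1, 0, 1, 0, 1, 0, 0, 4, 1, 0, 1, 0, 0]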